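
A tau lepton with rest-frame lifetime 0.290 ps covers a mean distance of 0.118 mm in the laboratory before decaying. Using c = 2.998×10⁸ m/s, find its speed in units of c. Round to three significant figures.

0.805c

d = βγcτ ⇒ βγ = d/(cτ) = 1.180×10^-4 m / (8.6942×10^-5 m) = 1.3572.
β = (βγ)/√(1+(βγ)²) = 1.3572/√2.84199 = 0.805.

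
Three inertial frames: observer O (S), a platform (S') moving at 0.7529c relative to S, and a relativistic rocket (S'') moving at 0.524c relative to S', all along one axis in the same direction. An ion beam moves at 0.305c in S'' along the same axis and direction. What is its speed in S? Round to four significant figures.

Apply u = (u'+v)/(1+u'v) twice. Ion beam in the platform frame: (0.305+0.524)/(1+0.305·0.524) = 0.829/1.15982 = 0.71477c.
That velocity, transformed to the rest frame of observer O: (0.71477+0.7529)/(1+0.71477·0.7529) = 1.46767/1.538150333 = 0.95418c.

0.9542c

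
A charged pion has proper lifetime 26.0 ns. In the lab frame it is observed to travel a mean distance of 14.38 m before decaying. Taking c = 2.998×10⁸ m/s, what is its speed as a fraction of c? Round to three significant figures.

Let x = d/(cτ) = 14.38 m / (2.998×10⁸ m/s × 2.600×10^-8 s) = 1.8448. Since d = βγcτ, x = βγ = β/√(1−β²).
Solving: β² = x²/(1+x²) = 3.40329/4.40329 = 0.772897, so β = 0.879.

0.879c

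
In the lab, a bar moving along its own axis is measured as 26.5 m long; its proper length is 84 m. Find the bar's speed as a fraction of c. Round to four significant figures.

Length contraction gives γ = L₀/L = 84/26.5 = 3.1698.
β = √(1 − 1/γ²) = √0.900474 = 0.9489.

0.9489c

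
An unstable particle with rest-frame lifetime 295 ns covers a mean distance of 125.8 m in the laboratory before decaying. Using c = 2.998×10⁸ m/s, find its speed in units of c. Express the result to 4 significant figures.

0.8181c

Let x = d/(cτ) = 125.8 m / (2.998×10⁸ m/s × 2.950×10^-7 s) = 1.4224. Since d = βγcτ, x = βγ = β/√(1−β²).
Solving: β² = x²/(1+x²) = 2.02322/3.02322 = 0.669227, so β = 0.8181.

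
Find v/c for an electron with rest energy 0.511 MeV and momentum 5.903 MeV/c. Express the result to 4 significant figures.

pc/(mc²) = 5.903/0.511 = 11.552 = βγ = β/√(1−β²).
So β² = x²/(1 + x²) with x = 11.552: x² = 133.449, β² = 133.449/134.449 = 0.992562, β = 0.9963.

0.9963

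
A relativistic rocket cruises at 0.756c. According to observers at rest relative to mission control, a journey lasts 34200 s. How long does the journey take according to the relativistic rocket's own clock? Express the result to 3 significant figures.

β² = 0.571536, so γ = 1/√0.428464 = 1.5277.
The moving clock records proper time: Δτ = Δt/γ = 34200/1.5277 = 22400 s.

22400 s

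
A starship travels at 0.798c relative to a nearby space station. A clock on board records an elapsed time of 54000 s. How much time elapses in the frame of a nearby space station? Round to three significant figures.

β² = 0.636804, so γ = 1/√0.363196 = 1.6593.
The onboard clock measures proper time, so the interval in the rest frame of a nearby space station is dilated: Δt = γ·Δτ = 1.6593 × 54000 s = 89600 s.

89600 s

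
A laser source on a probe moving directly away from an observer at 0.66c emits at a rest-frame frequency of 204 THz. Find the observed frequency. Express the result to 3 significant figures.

92.3 THz

Relativistic Doppler (source moving away): f_obs = f_src · √((1−β)/(1+β)).
With β = 0.66: factor = √(0.34/1.66) = 0.45257.
f_obs = 204 × 0.45257 = 92.3 THz.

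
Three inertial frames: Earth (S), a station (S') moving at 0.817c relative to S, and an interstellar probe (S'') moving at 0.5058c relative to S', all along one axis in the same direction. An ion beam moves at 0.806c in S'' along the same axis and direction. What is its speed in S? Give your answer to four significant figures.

Apply u = (u'+v)/(1+u'v) twice. Ion beam in the station frame: (0.806+0.5058)/(1+0.806·0.5058) = 1.3118/1.4076748 = 0.93189c.
That velocity, transformed to the rest frame of Earth: (0.93189+0.817)/(1+0.93189·0.817) = 1.74889/1.76135413 = 0.99292c.

0.9929c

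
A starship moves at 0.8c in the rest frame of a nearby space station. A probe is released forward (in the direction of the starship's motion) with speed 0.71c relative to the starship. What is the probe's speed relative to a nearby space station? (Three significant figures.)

0.963c

Relativistic velocity addition: u = (u' + v)/(1 + u'v/c²), with u' = 0.71c and v = 0.8c.
Numerator: 0.71 + 0.8 = 1.51. Denominator: 1 + (0.71)(0.8) = 1.568.
u = 1.51/1.568 = 0.96301, so the speed is 0.963c.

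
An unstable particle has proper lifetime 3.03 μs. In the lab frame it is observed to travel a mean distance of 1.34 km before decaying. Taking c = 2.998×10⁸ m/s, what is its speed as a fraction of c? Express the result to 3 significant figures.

0.828c

Lab distance = (lab lifetime)·v = γτ·βc, so βγ = d/(cτ) = 1340/(2.998×10⁸ × 3.030×10^-6) = 1.4751.
With βγ = 1.4751: γ² = 1 + (βγ)² = 3.17592, and β = (βγ)/γ = 1.4751/1.78211 = 0.828.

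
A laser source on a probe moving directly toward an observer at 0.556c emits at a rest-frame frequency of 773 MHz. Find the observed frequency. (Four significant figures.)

1447 MHz

Relativistic Doppler (source moving toward): f_obs = f_src · √((1+β)/(1−β)).
With β = 0.556: factor = √(1.556/0.444) = 1.872.
f_obs = 773 × 1.872 = 1447 MHz.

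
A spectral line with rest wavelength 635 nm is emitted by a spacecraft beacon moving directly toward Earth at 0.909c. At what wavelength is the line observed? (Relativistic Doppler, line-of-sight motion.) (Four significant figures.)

138.6 nm

Relativistic Doppler for wavelength: λ_obs = λ_src · √((1−β)/(1+β)).
With β = 0.909: factor = √(0.091/1.909) = 0.21833.
λ_obs = 635 × 0.21833 = 138.6 nm.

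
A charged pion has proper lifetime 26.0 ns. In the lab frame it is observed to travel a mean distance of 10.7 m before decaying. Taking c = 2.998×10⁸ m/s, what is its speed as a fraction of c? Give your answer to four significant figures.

0.8083c

Let x = d/(cτ) = 10.70 m / (2.998×10⁸ m/s × 2.600×10^-8 s) = 1.3727. Since d = βγcτ, x = βγ = β/√(1−β²).
Solving: β² = x²/(1+x²) = 1.88431/2.88431 = 0.653297, so β = 0.8083.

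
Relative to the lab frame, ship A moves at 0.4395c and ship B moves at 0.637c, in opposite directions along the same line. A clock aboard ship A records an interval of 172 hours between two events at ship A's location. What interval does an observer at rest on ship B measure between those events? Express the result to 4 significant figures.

317.9 hours

Transform ship A's velocity into ship B's frame: (0.4395 + 0.637)/(1 + 0.4395·0.637) = 1.0765/1.2799615, so the relative speed is 0.84104c.
At |u| = 0.84104c, γ = (1 − 0.707348)^(−1/2) = 1.8485.
The clock on ship A records proper time, so ship B measures Δt = γΔτ = 1.8485 × 172 = 317.9 hours.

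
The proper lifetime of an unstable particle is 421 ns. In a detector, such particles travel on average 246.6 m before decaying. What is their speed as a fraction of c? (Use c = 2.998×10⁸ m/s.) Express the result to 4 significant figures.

0.8902c

Let x = d/(cτ) = 246.6 m / (2.998×10⁸ m/s × 4.210×10^-7 s) = 1.9538. Since d = βγcτ, x = βγ = β/√(1−β²).
Solving: β² = x²/(1+x²) = 3.81733/4.81733 = 0.792416, so β = 0.8902.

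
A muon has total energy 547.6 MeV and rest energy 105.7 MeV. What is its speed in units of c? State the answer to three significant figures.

Total energy E = γmc² gives γ = 547.6/105.7 = 5.1807.
Hence β = √(1 − 1/γ²) = √(1 − 0.0372583) = √0.9627417 = 0.981.

0.981c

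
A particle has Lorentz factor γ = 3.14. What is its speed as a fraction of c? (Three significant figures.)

0.948c

β = √(1 − 1/γ²) = √(1 − 1/9.8596) = √0.898576 = 0.948.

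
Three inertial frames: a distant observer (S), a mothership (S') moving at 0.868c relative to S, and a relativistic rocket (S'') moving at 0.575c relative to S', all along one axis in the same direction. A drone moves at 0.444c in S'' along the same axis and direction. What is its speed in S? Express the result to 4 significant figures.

0.9854c

Compose velocities in two stages. Stage 1 (into S'): u₁ = (0.444+0.575)/(1+0.444×0.575) = 0.81176.
Stage 2 (into S): u = (0.81176+0.868)/(1+0.81176×0.868) = 0.98542, so the speed is 0.9854c.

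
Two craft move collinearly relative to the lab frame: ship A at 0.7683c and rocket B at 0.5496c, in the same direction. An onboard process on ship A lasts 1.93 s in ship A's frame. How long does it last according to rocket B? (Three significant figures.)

2.09 s

Speed of ship A in rocket B's frame: u = (v_A − v_B)/(1 − v_A v_B/c²) = (0.7683 − 0.5496)/(1 − 0.7683×0.5496) = 0.2187/0.57774232 = 0.37854; |u| = 0.37854c.
γ for this relative speed: γ = 1/√(1 − 0.143293) = 1.0804.
Ship A's interval is proper; time dilation gives Δt_B = γΔτ = 1.0804 × 1.93 s = 2.09 s.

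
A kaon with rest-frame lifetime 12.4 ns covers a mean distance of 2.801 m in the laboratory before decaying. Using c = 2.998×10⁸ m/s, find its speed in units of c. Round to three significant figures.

0.602c

Lab distance = (lab lifetime)·v = γτ·βc, so βγ = d/(cτ) = 2.801/(2.998×10⁸ × 1.240×10^-8) = 0.75346.
With βγ = 0.75346: γ² = 1 + (βγ)² = 1.567702, and β = (βγ)/γ = 0.75346/1.25208 = 0.602.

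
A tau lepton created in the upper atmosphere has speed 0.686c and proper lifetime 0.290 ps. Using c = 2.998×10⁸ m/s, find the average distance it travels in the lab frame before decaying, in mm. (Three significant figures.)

γ = 1/√(1 − β²) = 1/√(1 − 0.470596) = 1/√0.529404 = 1/0.727602 = 1.3744.
Lab-frame lifetime: Δt = γτ = 1.3744 × 0.290 ps = 0.39858 ps.
Distance: d = vΔt = 0.686 × 2.998×10⁸ m/s × 3.9858×10^-13 s = 8.20×10^-5 m = 0.0820 mm.

0.0820 mm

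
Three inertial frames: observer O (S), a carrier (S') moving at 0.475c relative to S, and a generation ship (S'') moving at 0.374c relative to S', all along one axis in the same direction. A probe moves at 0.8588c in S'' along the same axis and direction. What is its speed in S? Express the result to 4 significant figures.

Apply u = (u'+v)/(1+u'v) twice. Probe in the carrier frame: (0.8588+0.374)/(1+0.8588·0.374) = 1.2328/1.3211912 = 0.9331c.
That velocity, transformed to the rest frame of observer O: (0.9331+0.475)/(1+0.9331·0.475) = 1.4081/1.4432225 = 0.97566c.

0.9757c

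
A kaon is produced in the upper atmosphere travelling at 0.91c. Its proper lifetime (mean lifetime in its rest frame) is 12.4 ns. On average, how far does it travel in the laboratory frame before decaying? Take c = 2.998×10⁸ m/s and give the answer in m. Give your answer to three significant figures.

γ = 1/√(1 − β²) = 1/√(1 − 0.8281) = 1/√0.1719 = 1/0.414608 = 2.4119.
Lab-frame lifetime: Δt = γτ = 2.4119 × 12.4 ns = 29.908 ns.
Distance: d = vΔt = 0.91 × 2.998×10⁸ m/s × 2.9908×10^-8 s = 8.16 m.

8.16 m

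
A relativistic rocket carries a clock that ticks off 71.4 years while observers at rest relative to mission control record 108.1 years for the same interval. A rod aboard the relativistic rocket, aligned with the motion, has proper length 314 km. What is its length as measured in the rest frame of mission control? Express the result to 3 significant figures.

From Δt = γΔτ: γ = 108.1/71.4 = 1.51401.
The rod contracts by the same γ: 314 km / 1.51401 = 207 km.

207 km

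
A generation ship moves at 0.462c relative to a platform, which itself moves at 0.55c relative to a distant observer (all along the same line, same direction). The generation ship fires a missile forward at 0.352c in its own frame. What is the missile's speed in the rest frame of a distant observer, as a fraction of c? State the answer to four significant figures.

First combine the missile and generation ship (S''→S'): u₁ = (0.352 + 0.462)/(1 + 0.352×0.462) = 0.814/1.162624 = 0.70014.
Then combine with the platform (S'→S): u = (0.70014 + 0.55)/(1 + 0.70014×0.55) = 1.25014/1.385077 = 0.90258.

0.9026c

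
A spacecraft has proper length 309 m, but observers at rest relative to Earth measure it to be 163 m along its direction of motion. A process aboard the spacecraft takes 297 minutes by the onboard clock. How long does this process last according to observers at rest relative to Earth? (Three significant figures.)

563 minutes

From L = L₀/γ: γ = 309/163 = 1.89571.
The same γ dilates the second interval: 1.89571 × 297 minutes = 563 minutes.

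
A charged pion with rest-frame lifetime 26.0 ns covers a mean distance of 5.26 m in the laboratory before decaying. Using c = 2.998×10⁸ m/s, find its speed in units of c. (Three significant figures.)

0.559c

Let x = d/(cτ) = 5.260 m / (2.998×10⁸ m/s × 2.600×10^-8 s) = 0.67481. Since d = βγcτ, x = βγ = β/√(1−β²).
Solving: β² = x²/(1+x²) = 0.455369/1.455369 = 0.312889, so β = 0.559.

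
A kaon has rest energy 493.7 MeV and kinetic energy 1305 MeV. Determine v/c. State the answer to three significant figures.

0.962

K = (γ−1)mc², so γ = 1 + 1305/493.7 = 3.6433.
Then v/c = √(1 − γ⁻²) = √(1 − 0.0753373) = √0.9246627 = 0.962.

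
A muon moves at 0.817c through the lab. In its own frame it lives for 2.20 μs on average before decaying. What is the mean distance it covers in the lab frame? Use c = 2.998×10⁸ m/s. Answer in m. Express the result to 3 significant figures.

934 m

γ = 1/√(1 − β²) = 1/√(1 − 0.667489) = 1/√0.332511 = 1/0.576638 = 1.7342.
Lab-frame lifetime: Δt = γτ = 1.7342 × 2.20 μs = 3.8152 μs.
Distance: d = vΔt = 0.817 × 2.998×10⁸ m/s × 3.8152×10^-6 s = 934 m.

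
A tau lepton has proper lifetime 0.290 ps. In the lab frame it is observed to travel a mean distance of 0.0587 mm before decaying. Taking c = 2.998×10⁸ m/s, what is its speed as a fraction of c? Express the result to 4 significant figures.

0.5596c

Lab distance = (lab lifetime)·v = γτ·βc, so βγ = d/(cτ) = 5.870×10^-5/(2.998×10⁸ × 2.900×10^-13) = 0.67516.
With βγ = 0.67516: γ² = 1 + (βγ)² = 1.455841, and β = (βγ)/γ = 0.67516/1.20658 = 0.5596.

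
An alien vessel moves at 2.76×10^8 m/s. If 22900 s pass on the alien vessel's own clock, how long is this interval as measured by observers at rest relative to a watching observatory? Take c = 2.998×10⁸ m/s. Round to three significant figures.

β = v/c = (2.76×10^8 m/s)/(2.998×10⁸ m/s) = 0.920614.
With β = 0.920614, γ = 1/√(1 − 0.920614²) = 1/√0.1524699 = 2.561.
The onboard clock measures proper time, so the interval in the rest frame of a watching observatory is dilated: Δt = γ·Δτ = 2.561 × 22900 s = 58600 s.

58600 s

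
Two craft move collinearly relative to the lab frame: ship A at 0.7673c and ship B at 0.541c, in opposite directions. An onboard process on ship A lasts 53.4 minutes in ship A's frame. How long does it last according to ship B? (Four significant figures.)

140.1 minutes

Speed of ship A in ship B's frame: u = (v_A + v_B)/(1 + v_A v_B/c²) = (0.7673 + 0.541)/(1 + 0.7673×0.541) = 1.3083/1.4151093 = 0.92452; |u| = 0.92452c.
At |u| = 0.92452c, γ = (1 − 0.854737)^(−1/2) = 2.6238.
Ship A's interval is proper; time dilation gives Δt_B = γΔτ = 2.6238 × 53.4 minutes = 140.1 minutes.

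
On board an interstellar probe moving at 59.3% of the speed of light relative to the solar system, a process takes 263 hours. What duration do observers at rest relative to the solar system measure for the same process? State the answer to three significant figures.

327 hours

With β = 0.593, γ = 1/√(1 − 0.593²) = 1/√0.648351 = 1.2419.
Time dilation: Δt = γ·Δτ = 1.2419 × 263 = 327 hours.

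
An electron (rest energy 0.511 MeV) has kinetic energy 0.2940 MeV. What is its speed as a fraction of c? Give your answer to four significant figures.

0.7727c

γ = 1 + K/(mc²) = 1 + 0.2940/0.511 = 1.5753.
β = √(1 − 1/γ²) = √(1 − 0.402971) = √0.597029 = 0.7727.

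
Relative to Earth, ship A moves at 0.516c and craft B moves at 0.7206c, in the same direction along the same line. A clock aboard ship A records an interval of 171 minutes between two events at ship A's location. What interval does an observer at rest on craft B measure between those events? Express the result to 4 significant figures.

180.9 minutes

Speed of ship A in craft B's frame: u = (v_A − v_B)/(1 − v_A v_B/c²) = (0.516 − 0.7206)/(1 − 0.516×0.7206) = −0.2046/0.6281704 = −0.32571; |u| = 0.32571c.
γ for this relative speed: γ = 1/√(1 − 0.106087) = 1.0577.
The clock on ship A records proper time, so craft B measures Δt = γΔτ = 1.0577 × 171 = 180.9 minutes.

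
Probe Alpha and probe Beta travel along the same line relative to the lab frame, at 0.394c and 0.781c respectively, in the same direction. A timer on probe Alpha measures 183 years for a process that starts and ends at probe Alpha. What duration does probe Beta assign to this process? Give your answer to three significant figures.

Transform probe Alpha's velocity into probe Beta's frame: (0.394 − 0.781)/(1 − 0.394·0.781) = −0.387/0.692286, so the relative speed is 0.55902c.
γ for this relative speed: γ = 1/√(1 − 0.312503) = 1.206.
The clock on probe Alpha records proper time, so probe Beta measures Δt = γΔτ = 1.206 × 183 = 221 years.

221 years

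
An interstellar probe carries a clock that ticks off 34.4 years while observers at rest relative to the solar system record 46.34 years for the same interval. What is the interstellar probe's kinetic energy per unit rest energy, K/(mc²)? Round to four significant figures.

0.3471

From Δt = γΔτ: γ = 46.34/34.4 = 1.34709.
Since K = (γ−1)mc², K/(mc²) = 1.34709 − 1 = 0.3471.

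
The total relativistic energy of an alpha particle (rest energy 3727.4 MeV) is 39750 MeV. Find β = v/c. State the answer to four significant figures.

0.9956

Total energy E = γmc² gives γ = 39750/3727.4 = 10.664.
Hence β = √(1 − 1/γ²) = √(1 − 0.00879346) = √0.99120654 = 0.9956.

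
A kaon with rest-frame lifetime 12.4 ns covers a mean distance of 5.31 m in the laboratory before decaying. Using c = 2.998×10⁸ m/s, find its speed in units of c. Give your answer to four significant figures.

0.8192c

Let x = d/(cτ) = 5.310 m / (2.998×10⁸ m/s × 1.240×10^-8 s) = 1.4284. Since d = βγcτ, x = βγ = β/√(1−β²).
Solving: β² = x²/(1+x²) = 2.04033/3.04033 = 0.671088, so β = 0.8192.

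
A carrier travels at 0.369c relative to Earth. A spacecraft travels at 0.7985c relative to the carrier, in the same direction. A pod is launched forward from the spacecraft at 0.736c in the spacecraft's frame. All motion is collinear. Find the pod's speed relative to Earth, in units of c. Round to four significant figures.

0.9844c

First combine the pod and spacecraft (S''→S'): u₁ = (0.736 + 0.7985)/(1 + 0.736×0.7985) = 1.5345/1.587696 = 0.96649.
Then combine with the carrier (S'→S): u = (0.96649 + 0.369)/(1 + 0.96649×0.369) = 1.33549/1.35663481 = 0.98441.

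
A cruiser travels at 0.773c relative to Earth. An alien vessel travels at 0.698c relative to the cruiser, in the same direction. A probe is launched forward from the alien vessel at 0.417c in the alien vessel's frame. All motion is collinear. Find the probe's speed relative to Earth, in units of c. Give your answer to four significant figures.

Apply u = (u'+v)/(1+u'v) twice. Probe in the cruiser frame: (0.417+0.698)/(1+0.417·0.698) = 1.115/1.291066 = 0.86363c.
That velocity, transformed to the rest frame of Earth: (0.86363+0.773)/(1+0.86363·0.773) = 1.63663/1.66758599 = 0.98144c.

0.9814c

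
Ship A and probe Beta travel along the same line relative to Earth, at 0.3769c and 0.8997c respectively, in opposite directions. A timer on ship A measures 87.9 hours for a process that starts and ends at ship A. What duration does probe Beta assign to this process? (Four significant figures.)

291.1 hours

Transform ship A's velocity into probe Beta's frame: (0.3769 + 0.8997)/(1 + 0.3769·0.8997) = 1.2766/1.33909693, so the relative speed is 0.95333c.
γ for this relative speed: γ = 1/√(1 − 0.908838) = 3.312.
The clock on ship A records proper time, so probe Beta measures Δt = γΔτ = 3.312 × 87.9 = 291.1 hours.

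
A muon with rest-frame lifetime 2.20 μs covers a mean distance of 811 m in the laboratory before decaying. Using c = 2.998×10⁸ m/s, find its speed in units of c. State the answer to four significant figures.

0.7758c

d = βγcτ ⇒ βγ = d/(cτ) = 811.0 m / (659.56 m) = 1.2296.
β = (βγ)/√(1+(βγ)²) = 1.2296/√2.51192 = 0.7758.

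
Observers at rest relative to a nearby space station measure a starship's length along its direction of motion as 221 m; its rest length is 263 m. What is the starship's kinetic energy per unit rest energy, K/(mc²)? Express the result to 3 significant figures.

0.190

γ = L₀/L = 263/221 = 1.19005.
K/(mc²) = γ − 1 = 1.19005 − 1 = 0.190.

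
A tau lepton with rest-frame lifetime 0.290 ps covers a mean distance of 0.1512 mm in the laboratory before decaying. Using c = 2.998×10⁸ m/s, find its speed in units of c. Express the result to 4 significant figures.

Lab distance = (lab lifetime)·v = γτ·βc, so βγ = d/(cτ) = 1.512×10^-4/(2.998×10⁸ × 2.900×10^-13) = 1.7391.
With βγ = 1.7391: γ² = 1 + (βγ)² = 4.02447, and β = (βγ)/γ = 1.7391/2.00611 = 0.8669.

0.8669c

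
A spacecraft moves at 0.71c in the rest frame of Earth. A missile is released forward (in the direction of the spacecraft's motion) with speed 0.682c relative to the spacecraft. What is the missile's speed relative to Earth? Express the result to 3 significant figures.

In units of c, u = (u' + v)/(1 + u'v) with u' = 0.682 and v = 0.71.
Numerator: 0.682 + 0.71 = 1.392. Denominator: 1 + (0.682)(0.71) = 1.48422.
u = 1.392/1.48422 = 0.93787, so the speed is 0.938c.

0.938c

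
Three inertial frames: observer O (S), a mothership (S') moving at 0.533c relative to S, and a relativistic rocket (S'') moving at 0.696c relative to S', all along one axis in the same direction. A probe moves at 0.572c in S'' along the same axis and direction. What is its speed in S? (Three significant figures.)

Compose velocities in two stages. Stage 1 (into S'): u₁ = (0.572+0.696)/(1+0.572×0.696) = 0.90694.
Stage 2 (into S): u = (0.90694+0.533)/(1+0.90694×0.533) = 0.9707, so the speed is 0.971c.

0.971c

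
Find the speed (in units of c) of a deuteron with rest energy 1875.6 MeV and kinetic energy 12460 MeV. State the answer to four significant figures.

K = (γ−1)mc², so γ = 1 + 12460/1875.6 = 7.6432.
Then v/c = √(1 − γ⁻²) = √(1 − 0.0171179) = √0.9828821 = 0.9914.

0.9914c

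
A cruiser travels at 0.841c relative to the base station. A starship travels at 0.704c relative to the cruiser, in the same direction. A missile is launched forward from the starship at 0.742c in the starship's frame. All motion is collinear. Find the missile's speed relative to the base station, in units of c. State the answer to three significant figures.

Apply u = (u'+v)/(1+u'v) twice. Missile in the cruiser frame: (0.742+0.704)/(1+0.742·0.704) = 1.446/1.522368 = 0.94984c.
That velocity, transformed to the rest frame of the base station: (0.94984+0.841)/(1+0.94984·0.841) = 1.79084/1.79881544 = 0.99557c.

0.996c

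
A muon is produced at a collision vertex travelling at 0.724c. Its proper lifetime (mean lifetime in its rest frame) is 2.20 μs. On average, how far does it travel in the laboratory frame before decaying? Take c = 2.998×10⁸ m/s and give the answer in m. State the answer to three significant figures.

692 m

γ = 1/√(1 − β²) = 1/√(1 − 0.524176) = 1/√0.475824 = 1/0.6898 = 1.4497.
Lab-frame lifetime: Δt = γτ = 1.4497 × 2.20 μs = 3.1893 μs.
Distance: d = vΔt = 0.724 × 2.998×10⁸ m/s × 3.1893×10^-6 s = 692 m.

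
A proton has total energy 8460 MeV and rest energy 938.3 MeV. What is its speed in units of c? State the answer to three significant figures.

0.994c

γ = E/(mc²) = 8460/938.3 = 9.0163.
β = √(1 − 1/γ²) = √(1 − 0.0123011) = √0.9876989 = 0.994.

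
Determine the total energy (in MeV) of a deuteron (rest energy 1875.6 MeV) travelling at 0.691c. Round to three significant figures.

2590 MeV

γ = 1/√(1 − β²) = 1/√(1 − 0.477481) = 1/√0.522519 = 1/0.722855 = 1.3834.
Total energy: E = γmc² = 1.3834 × 1875.6 MeV = 2590 MeV.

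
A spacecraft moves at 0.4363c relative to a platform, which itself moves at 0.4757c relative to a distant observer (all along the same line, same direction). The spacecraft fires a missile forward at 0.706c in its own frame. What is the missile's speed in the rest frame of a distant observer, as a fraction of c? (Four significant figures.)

0.9531c

Compose velocities in two stages. Stage 1 (into S'): u₁ = (0.706+0.4363)/(1+0.706×0.4363) = 0.8733.
Stage 2 (into S): u = (0.8733+0.4757)/(1+0.8733×0.4757) = 0.95307, so the speed is 0.9531c.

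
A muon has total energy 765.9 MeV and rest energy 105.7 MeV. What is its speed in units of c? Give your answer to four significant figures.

Total energy E = γmc² gives γ = 765.9/105.7 = 7.246.
Hence β = √(1 − 1/γ²) = √(1 − 0.019046) = √0.980954 = 0.9904.

0.9904c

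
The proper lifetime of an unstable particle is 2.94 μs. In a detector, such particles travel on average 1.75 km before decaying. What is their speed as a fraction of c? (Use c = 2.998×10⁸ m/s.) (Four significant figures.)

Let x = d/(cτ) = 1750 m / (2.998×10⁸ m/s × 2.940×10^-6 s) = 1.9855. Since d = βγcτ, x = βγ = β/√(1−β²).
Solving: β² = x²/(1+x²) = 3.94221/4.94221 = 0.797661, so β = 0.8931.

0.8931c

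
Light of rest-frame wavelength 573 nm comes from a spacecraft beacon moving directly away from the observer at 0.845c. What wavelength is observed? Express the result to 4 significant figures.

1977 nm

Relativistic Doppler for wavelength: λ_obs = λ_src · √((1+β)/(1−β)).
With β = 0.845: factor = √(1.845/0.155) = 3.4501.
λ_obs = 573 × 3.4501 = 1977 nm.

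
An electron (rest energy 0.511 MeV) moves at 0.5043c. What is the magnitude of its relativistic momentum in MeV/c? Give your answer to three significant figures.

With β = 0.5043, γ = 1/√(1 − 0.5043²) = 1/√0.74568151 = 1.158.
Momentum: p = γβ·mc = 1.158 × 0.5043 × 0.511 MeV/c = 0.298 MeV/c.

0.298 MeV/c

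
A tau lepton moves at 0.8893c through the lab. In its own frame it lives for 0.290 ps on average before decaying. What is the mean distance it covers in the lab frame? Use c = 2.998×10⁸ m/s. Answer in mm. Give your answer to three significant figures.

0.169 mm

With β = 0.8893, γ = 1/√(1 − 0.8893²) = 1/√0.20914551 = 2.1866.
Lab-frame lifetime: Δt = γτ = 2.1866 × 0.290 ps = 0.63411 ps.
Distance: d = vΔt = 0.8893 × 2.998×10⁸ m/s × 6.3411×10^-13 s = 1.69×10^-4 m = 0.169 mm.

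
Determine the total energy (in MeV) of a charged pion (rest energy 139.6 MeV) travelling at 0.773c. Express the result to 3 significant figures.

With β = 0.773, γ = 1/√(1 − 0.773²) = 1/√0.402471 = 1.5763.
Total energy: E = γmc² = 1.5763 × 139.6 MeV = 220 MeV.

220 MeV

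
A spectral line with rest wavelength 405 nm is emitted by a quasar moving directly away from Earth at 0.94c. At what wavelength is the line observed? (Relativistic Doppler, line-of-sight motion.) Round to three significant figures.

2300 nm

Relativistic Doppler for wavelength: λ_obs = λ_src · √((1+β)/(1−β)).
With β = 0.94: factor = √(1.94/0.06) = 5.6862.
λ_obs = 405 × 5.6862 = 2300 nm.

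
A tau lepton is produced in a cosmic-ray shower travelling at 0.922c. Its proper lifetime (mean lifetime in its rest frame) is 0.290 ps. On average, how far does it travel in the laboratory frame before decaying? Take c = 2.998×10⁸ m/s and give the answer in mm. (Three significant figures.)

With β = 0.922, γ = 1/√(1 − 0.922²) = 1/√0.149916 = 2.5827.
Lab-frame lifetime: Δt = γτ = 2.5827 × 0.290 ps = 0.74898 ps.
Distance: d = vΔt = 0.922 × 2.998×10⁸ m/s × 7.4898×10^-13 s = 2.07×10^-4 m = 0.207 mm.

0.207 mm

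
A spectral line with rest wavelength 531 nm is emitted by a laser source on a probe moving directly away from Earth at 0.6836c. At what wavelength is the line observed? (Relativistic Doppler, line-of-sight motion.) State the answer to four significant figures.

Relativistic Doppler for wavelength: λ_obs = λ_src · √((1+β)/(1−β)).
With β = 0.6836: factor = √(1.6836/0.3164) = 2.3068.
λ_obs = 531 × 2.3068 = 1225 nm.

1225 nm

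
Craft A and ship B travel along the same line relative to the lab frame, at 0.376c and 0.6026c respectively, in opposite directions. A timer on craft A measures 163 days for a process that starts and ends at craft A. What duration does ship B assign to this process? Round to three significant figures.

270 days

The velocity of craft A relative to ship B is (0.376 + 0.6026)c / (1 + 0.376×0.6026) = 0.79783c; relative speed 0.79783c.
At |u| = 0.79783c, γ = (1 − 0.636533)^(−1/2) = 1.6587.
The clock on craft A records proper time, so ship B measures Δt = γΔτ = 1.6587 × 163 = 270 days.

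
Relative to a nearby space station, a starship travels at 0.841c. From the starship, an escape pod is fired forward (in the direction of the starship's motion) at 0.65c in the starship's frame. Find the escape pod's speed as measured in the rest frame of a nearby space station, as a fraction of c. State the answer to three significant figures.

0.964c

In units of c, u = (u' + v)/(1 + u'v) with u' = 0.65 and v = 0.841.
Numerator: 0.65 + 0.841 = 1.491. Denominator: 1 + (0.65)(0.841) = 1.54665.
u = 1.491/1.54665 = 0.96402, so the speed is 0.964c.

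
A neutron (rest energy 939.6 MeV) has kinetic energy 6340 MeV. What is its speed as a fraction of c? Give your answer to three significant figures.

K = (γ−1)mc², so γ = 1 + 6340/939.6 = 7.7476.
Then v/c = √(1 − γ⁻²) = √(1 − 0.0166596) = √0.9833404 = 0.992.

0.992c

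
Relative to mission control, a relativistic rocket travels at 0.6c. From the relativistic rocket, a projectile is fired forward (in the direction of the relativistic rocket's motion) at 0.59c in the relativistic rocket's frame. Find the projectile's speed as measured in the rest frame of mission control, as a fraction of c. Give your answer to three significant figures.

Relativistic velocity addition: u = (u' + v)/(1 + u'v/c²), with u' = 0.59c and v = 0.6c.
Numerator: 0.59 + 0.6 = 1.19. Denominator: 1 + (0.59)(0.6) = 1.354.
u = 1.19/1.354 = 0.87888, so the speed is 0.879c.

0.879c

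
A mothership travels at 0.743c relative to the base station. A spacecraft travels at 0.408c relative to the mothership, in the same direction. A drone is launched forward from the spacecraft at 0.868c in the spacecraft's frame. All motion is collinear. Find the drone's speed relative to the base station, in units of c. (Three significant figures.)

First combine the drone and spacecraft (S''→S'): u₁ = (0.868 + 0.408)/(1 + 0.868×0.408) = 1.276/1.354144 = 0.94229.
Then combine with the mothership (S'→S): u = (0.94229 + 0.743)/(1 + 0.94229×0.743) = 1.68529/1.70012147 = 0.99128.

0.991c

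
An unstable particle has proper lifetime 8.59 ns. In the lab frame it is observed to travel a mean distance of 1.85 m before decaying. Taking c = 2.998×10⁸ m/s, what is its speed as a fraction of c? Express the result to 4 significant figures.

Lab distance = (lab lifetime)·v = γτ·βc, so βγ = d/(cτ) = 1.850/(2.998×10⁸ × 8.590×10^-9) = 0.71837.
With βγ = 0.71837: γ² = 1 + (βγ)² = 1.516055, and β = (βγ)/γ = 0.71837/1.23128 = 0.5834.

0.5834c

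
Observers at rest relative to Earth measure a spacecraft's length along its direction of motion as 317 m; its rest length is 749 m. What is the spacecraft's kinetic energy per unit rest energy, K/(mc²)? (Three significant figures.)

Length contraction gives γ = L₀/L = 749/317 = 2.36278.
K/(mc²) = γ − 1 = 2.36278 − 1 = 1.36.

1.36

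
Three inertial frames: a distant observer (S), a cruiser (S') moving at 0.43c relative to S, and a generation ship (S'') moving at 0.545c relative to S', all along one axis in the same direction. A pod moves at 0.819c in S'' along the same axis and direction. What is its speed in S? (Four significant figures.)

Apply u = (u'+v)/(1+u'v) twice. Pod in the cruiser frame: (0.819+0.545)/(1+0.819·0.545) = 1.364/1.446355 = 0.94306c.
That velocity, transformed to the rest frame of a distant observer: (0.94306+0.43)/(1+0.94306·0.43) = 1.37306/1.4055158 = 0.97691c.

0.9769c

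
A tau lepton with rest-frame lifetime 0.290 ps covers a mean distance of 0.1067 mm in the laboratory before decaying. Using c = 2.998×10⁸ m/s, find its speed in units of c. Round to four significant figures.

Lab distance = (lab lifetime)·v = γτ·βc, so βγ = d/(cτ) = 1.067×10^-4/(2.998×10⁸ × 2.900×10^-13) = 1.2273.
With βγ = 1.2273: γ² = 1 + (βγ)² = 2.50627, and β = (βγ)/γ = 1.2273/1.58312 = 0.7752.

0.7752c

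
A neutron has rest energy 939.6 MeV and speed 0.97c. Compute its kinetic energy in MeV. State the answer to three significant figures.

With β = 0.97, γ = 1/√(1 − 0.97²) = 1/√0.0591 = 4.1135.
Kinetic energy: K = (γ − 1)mc² = (4.1135 − 1) × 939.6 MeV = 3.1135 × 939.6 = 2930 MeV.

2930 MeV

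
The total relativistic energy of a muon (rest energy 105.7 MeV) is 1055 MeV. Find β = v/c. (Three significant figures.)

γ = E/(mc²) = 1055/105.7 = 9.9811.
β = √(1 − 1/γ²) = √(1 − 0.0100379) = √0.9899621 = 0.995.

0.995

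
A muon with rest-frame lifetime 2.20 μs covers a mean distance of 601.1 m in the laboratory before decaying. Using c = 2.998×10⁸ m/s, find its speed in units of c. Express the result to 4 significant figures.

Lab distance = (lab lifetime)·v = γτ·βc, so βγ = d/(cτ) = 601.1/(2.998×10⁸ × 2.200×10^-6) = 0.91137.
With βγ = 0.91137: γ² = 1 + (βγ)² = 1.830595, and β = (βγ)/γ = 0.91137/1.35299 = 0.6736.

0.6736c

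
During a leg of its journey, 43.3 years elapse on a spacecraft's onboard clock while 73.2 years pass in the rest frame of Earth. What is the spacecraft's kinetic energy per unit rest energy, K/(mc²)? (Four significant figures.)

0.6905

γ = Δt/Δτ = 73.2/43.3 = 1.69053.
K/(mc²) = γ − 1 = 1.69053 − 1 = 0.6905.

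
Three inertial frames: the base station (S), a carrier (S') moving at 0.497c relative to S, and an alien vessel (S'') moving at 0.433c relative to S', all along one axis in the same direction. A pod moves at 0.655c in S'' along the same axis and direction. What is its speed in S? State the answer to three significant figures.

0.946c

Apply u = (u'+v)/(1+u'v) twice. Pod in the carrier frame: (0.655+0.433)/(1+0.655·0.433) = 1.088/1.283615 = 0.84761c.
That velocity, transformed to the rest frame of the base station: (0.84761+0.497)/(1+0.84761·0.497) = 1.34461/1.42126217 = 0.94607c.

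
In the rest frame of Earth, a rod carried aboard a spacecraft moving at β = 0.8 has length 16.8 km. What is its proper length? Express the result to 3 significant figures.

28.0 km

With β = 0.8, γ = 1/√(1 − 0.8²) = 1/√0.36 = 1.6667.
Proper length: L₀ = γ·L = 1.6667 × 16.8 = 28.0 km.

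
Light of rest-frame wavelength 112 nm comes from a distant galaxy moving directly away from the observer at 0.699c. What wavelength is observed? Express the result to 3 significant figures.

Relativistic Doppler for wavelength: λ_obs = λ_src · √((1+β)/(1−β)).
With β = 0.699: factor = √(1.699/0.301) = 2.3758.
λ_obs = 112 × 2.3758 = 266 nm.

266 nm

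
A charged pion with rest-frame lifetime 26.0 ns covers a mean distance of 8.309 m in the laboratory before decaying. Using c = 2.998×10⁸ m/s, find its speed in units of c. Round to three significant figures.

0.729c

Let x = d/(cτ) = 8.309 m / (2.998×10⁸ m/s × 2.600×10^-8 s) = 1.066. Since d = βγcτ, x = βγ = β/√(1−β²).
Solving: β² = x²/(1+x²) = 1.13636/2.13636 = 0.531914, so β = 0.729.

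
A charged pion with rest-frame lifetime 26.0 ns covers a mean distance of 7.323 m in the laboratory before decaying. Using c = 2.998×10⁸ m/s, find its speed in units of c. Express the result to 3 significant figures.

0.685c

Lab distance = (lab lifetime)·v = γτ·βc, so βγ = d/(cτ) = 7.323/(2.998×10⁸ × 2.600×10^-8) = 0.93947.
With βγ = 0.93947: γ² = 1 + (βγ)² = 1.882604, and β = (βγ)/γ = 0.93947/1.37208 = 0.685.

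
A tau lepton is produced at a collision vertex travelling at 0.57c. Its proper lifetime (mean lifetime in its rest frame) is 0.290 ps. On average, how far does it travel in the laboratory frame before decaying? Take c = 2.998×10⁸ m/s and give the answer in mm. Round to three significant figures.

With β = 0.57, γ = 1/√(1 − 0.57²) = 1/√0.6751 = 1.2171.
Lab-frame lifetime: Δt = γτ = 1.2171 × 0.290 ps = 0.35296 ps.
Distance: d = vΔt = 0.57 × 2.998×10⁸ m/s × 3.5296×10^-13 s = 6.03×10^-5 m = 0.0603 mm.

0.0603 mm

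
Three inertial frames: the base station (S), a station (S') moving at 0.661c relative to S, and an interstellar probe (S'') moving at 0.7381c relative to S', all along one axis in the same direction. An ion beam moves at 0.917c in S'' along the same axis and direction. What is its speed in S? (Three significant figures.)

Compose velocities in two stages. Stage 1 (into S'): u₁ = (0.917+0.7381)/(1+0.917×0.7381) = 0.98704.
Stage 2 (into S): u = (0.98704+0.661)/(1+0.98704×0.661) = 0.99734, so the speed is 0.997c.

0.997c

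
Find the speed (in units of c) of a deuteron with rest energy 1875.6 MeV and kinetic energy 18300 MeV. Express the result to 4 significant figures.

γ = 1 + K/(mc²) = 1 + 18300/1875.6 = 10.757.
β = √(1 − 1/γ²) = √(1 − 0.00864207) = √0.99135793 = 0.9957.

0.9957c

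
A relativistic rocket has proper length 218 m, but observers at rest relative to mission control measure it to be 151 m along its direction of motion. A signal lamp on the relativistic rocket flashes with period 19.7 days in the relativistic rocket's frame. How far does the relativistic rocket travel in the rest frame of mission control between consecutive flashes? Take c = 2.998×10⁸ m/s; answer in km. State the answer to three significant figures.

γ = L₀/L = 218/151 = 1.44371.
β = √(1 − 1/γ²) = 0.72126. Lab-frame period = γτ = 1.44371×19.7 days = 28.441 days. Distance = βc × γτ = 0.72126 × 2.998×10⁸ m/s × 2457302.4 s = 5.3135×10^14 m = 5.31×10^11 km.

5.31×10^11 km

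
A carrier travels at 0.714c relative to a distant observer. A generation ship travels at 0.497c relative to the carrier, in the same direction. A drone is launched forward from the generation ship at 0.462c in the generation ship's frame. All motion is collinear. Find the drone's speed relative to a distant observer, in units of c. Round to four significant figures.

0.9596c

Apply u = (u'+v)/(1+u'v) twice. Drone in the carrier frame: (0.462+0.497)/(1+0.462·0.497) = 0.959/1.229614 = 0.77992c.
That velocity, transformed to the rest frame of a distant observer: (0.77992+0.714)/(1+0.77992·0.714) = 1.49392/1.55686288 = 0.95957c.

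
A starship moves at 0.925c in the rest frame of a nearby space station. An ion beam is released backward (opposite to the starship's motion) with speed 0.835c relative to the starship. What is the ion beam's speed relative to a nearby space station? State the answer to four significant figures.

0.3954c

Relativistic velocity addition: u = (u' + v)/(1 + u'v/c²), with u' = −0.835c and v = 0.925c.
Numerator: −0.835 + 0.925 = 0.09. Denominator: 1 + (−0.835)(0.925) = 0.227625.
u = 0.09/0.227625 = 0.39539, so the speed is 0.3954c.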